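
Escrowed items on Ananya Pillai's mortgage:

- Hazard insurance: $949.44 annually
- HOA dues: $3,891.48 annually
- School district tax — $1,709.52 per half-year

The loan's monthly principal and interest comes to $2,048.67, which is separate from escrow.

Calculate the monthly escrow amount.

Hazard insurance — $949.44 annually
HOA dues — $3,891.48 annually
School district tax — $1,709.52 × 2 = $3,419.04 annually
Annual escrow total = $949.44 + $3,891.48 + $3,419.04 = $8,259.96
Per month = $8,259.96 ÷ 12 = $688.33

$688.33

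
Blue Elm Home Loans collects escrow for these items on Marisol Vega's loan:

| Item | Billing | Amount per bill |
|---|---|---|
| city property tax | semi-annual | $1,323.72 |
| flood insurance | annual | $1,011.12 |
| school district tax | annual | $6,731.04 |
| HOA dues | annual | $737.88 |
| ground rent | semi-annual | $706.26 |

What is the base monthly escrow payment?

$1,045.00

City property tax = $1,323.72 × 2 = $2,647.44/yr
Flood insurance = $1,011.12/yr
School district tax = $6,731.04/yr
HOA dues = $737.88/yr
Ground rent = $706.26 × 2 = $1,412.52/yr
Annual escrow total = $2,647.44 + $1,011.12 + $6,731.04 + $737.88 + $1,412.52 = $12,540.00
Base monthly escrow = $12,540.00 / 12 = $1,045.00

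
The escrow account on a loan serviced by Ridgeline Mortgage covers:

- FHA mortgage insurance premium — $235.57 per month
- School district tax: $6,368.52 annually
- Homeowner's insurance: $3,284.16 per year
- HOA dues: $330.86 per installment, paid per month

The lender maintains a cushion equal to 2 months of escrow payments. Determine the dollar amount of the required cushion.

FHA mortgage insurance premium = $235.57 × 12 = $2,826.84 annually
School district tax = $6,368.52 annually
Homeowner's insurance = $3,284.16 annually
HOA dues = $330.86 × 12 = $3,970.32 annually
Total annual escrow = $16,449.84
Monthly = $16,449.84 / 12 = $1,370.82
Cushion = 2 × $1,370.82 = $2,741.64

$2,741.64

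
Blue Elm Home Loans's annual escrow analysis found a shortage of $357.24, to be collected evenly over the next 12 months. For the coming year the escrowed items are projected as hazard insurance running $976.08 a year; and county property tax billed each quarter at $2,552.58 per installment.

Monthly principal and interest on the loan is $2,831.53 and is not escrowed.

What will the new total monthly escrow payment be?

$961.97

Hazard insurance: $976.08/yr
County property tax: $2,552.58 × 4 = $10,210.32/yr
Total per year = $11,186.40
Monthly escrow = $11,186.40 ÷ 12 = $932.20
Shortage spread = $357.24 / 12 = $29.77/mo
Adjusted monthly = $932.20 + $29.77 = $961.97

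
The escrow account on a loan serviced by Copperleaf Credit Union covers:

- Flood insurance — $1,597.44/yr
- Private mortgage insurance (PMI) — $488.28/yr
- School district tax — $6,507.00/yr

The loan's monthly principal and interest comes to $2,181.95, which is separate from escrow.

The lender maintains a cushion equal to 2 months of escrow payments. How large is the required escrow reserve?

Flood insurance — $1,597.44
Private mortgage insurance (PMI) — $488.28
School district tax — $6,507.00
Total annual escrow = $8,592.72
Base monthly escrow = $8,592.72 / 12 = $716.06
Reserve = 2 × $716.06 = $1,432.12

$1,432.12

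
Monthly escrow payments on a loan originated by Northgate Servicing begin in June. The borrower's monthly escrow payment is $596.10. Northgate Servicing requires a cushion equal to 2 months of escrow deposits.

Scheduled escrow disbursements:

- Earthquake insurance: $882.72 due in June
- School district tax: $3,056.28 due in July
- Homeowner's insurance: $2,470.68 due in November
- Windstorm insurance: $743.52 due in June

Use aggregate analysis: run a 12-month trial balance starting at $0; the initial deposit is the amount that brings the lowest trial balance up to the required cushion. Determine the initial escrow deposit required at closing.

$4,768.80

Cushion = 2 × $596.10 = $1,192.20
Trial balance (start $0, +$596.10 each month, − disbursements):
  Jun: +$596.10 − $1,626.24 → -$1,030.14
  Jul: +$596.10 − $3,056.28 → -$3,490.32
  Aug: +$596.10 → -$2,894.22
  Sep: +$596.10 → -$2,298.12
  Oct: +$596.10 → -$1,702.02
  Nov: +$596.10 − $2,470.68 → -$3,576.60
  Dec: +$596.10 → -$2,980.50
  Jan: +$596.10 → -$2,384.40
  Feb: +$596.10 → -$1,788.30
  Mar: +$596.10 → -$1,192.20
  Apr: +$596.10 → -$596.10
  May: +$596.10 → $0.00
Lowest trial balance = -$3,576.60 (Nov)
Initial deposit = cushion − low point = $1,192.20 − (-$3,576.60) = $4,768.80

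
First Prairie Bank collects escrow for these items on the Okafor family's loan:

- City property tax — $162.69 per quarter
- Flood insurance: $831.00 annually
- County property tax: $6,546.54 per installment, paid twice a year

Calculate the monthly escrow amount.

$1,214.57

City property tax — $162.69 × 4 = $650.76/yr
Flood insurance — $831.00/yr
County property tax — $6,546.54 × 2 = $13,093.08/yr
Total per year = $650.76 + $831.00 + $13,093.08 = $14,574.84
Per month = $14,574.84 / 12 = $1,214.57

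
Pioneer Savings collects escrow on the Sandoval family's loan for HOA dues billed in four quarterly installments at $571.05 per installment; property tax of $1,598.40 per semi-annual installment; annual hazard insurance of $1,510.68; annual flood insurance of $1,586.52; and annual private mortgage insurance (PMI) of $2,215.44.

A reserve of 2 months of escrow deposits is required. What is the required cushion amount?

$1,798.94

HOA dues: $571.05 × 4 = $2,284.20 per year
Property tax: $1,598.40 × 2 = $3,196.80 per year
Hazard insurance: $1,510.68 per year
Flood insurance: $1,586.52 per year
Private mortgage insurance (PMI): $2,215.44 per year
Total per year = $10,793.64
Monthly escrow = $10,793.64 ÷ 12 = $899.47
Required cushion = 2 × $899.47 = $1,798.94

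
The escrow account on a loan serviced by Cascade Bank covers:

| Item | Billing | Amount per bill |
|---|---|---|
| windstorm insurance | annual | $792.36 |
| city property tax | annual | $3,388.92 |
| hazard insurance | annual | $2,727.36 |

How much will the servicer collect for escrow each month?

Windstorm insurance — $792.36 per year
City property tax — $3,388.92 per year
Hazard insurance — $2,727.36 per year
Yearly total = $792.36 + $3,388.92 + $2,727.36 = $6,908.64
Monthly = $6,908.64 / 12 = $575.72

$575.72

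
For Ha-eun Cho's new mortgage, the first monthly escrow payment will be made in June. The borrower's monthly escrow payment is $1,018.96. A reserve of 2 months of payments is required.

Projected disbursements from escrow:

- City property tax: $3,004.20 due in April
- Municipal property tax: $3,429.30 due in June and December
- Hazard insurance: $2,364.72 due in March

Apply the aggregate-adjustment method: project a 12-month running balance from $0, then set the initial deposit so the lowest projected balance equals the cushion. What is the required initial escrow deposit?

$4,448.26

Cushion = 2 × $1,018.96 = $2,037.92
Trial balance (start $0, +$1,018.96 each month, − disbursements):
  Jun: +$1,018.96 − $3,429.30 → -$2,410.34
  Jul: +$1,018.96 → -$1,391.38
  Aug: +$1,018.96 → -$372.42
  Sep: +$1,018.96 → $646.54
  Oct: +$1,018.96 → $1,665.50
  Nov: +$1,018.96 → $2,684.46
  Dec: +$1,018.96 − $3,429.30 → $274.12
  Jan: +$1,018.96 → $1,293.08
  Feb: +$1,018.96 → $2,312.04
  Mar: +$1,018.96 − $2,364.72 → $966.28
  Apr: +$1,018.96 − $3,004.20 → -$1,018.96
  May: +$1,018.96 → $0.00
Lowest trial balance = -$2,410.34 (Jun)
Initial deposit = cushion − low point = $2,037.92 − (-$2,410.34) = $4,448.26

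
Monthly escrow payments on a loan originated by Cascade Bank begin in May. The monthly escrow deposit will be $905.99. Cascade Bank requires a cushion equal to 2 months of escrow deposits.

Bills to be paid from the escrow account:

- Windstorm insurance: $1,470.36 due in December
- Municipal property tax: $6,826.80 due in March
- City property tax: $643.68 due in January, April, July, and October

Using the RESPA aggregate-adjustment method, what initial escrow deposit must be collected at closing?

$2,074.29

Cushion = 2 × $905.99 = $1,811.98
Trial balance (start $0, +$905.99 each month, − disbursements):
  May: +$905.99 → $905.99
  Jun: +$905.99 → $1,811.98
  Jul: +$905.99 − $643.68 → $2,074.29
  Aug: +$905.99 → $2,980.28
  Sep: +$905.99 → $3,886.27
  Oct: +$905.99 − $643.68 → $4,148.58
  Nov: +$905.99 → $5,054.57
  Dec: +$905.99 − $1,470.36 → $4,490.20
  Jan: +$905.99 − $643.68 → $4,752.51
  Feb: +$905.99 → $5,658.50
  Mar: +$905.99 − $6,826.80 → -$262.31
  Apr: +$905.99 − $643.68 → $0.00
Lowest trial balance = -$262.31 (Mar)
Initial deposit = cushion − low point = $1,811.98 − (-$262.31) = $2,074.29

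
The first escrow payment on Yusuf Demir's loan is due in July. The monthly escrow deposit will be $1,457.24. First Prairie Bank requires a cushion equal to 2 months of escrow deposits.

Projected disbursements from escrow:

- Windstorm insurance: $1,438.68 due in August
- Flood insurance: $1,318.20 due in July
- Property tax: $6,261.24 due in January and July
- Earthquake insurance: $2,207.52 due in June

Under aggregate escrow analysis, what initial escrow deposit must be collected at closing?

Cushion = 2 × $1,457.24 = $2,914.48
Trial balance (start $0, +$1,457.24 each month, − disbursements):
  Jul: +$1,457.24 − $7,579.44 → -$6,122.20
  Aug: +$1,457.24 − $1,438.68 → -$6,103.64
  Sep: +$1,457.24 → -$4,646.40
  Oct: +$1,457.24 → -$3,189.16
  Nov: +$1,457.24 → -$1,731.92
  Dec: +$1,457.24 → -$274.68
  Jan: +$1,457.24 − $6,261.24 → -$5,078.68
  Feb: +$1,457.24 → -$3,621.44
  Mar: +$1,457.24 → -$2,164.20
  Apr: +$1,457.24 → -$706.96
  May: +$1,457.24 → $750.28
  Jun: +$1,457.24 − $2,207.52 → $0.00
Lowest trial balance = -$6,122.20 (Jul)
Initial deposit = cushion − low point = $2,914.48 − (-$6,122.20) = $9,036.68

$9,036.68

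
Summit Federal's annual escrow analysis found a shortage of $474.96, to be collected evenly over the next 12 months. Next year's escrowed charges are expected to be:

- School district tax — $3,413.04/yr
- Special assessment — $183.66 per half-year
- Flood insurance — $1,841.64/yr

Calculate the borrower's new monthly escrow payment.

$508.08

School district tax = $3,413.04 per year
Special assessment = $183.66 × 2 = $367.32 per year
Flood insurance = $1,841.64 per year
Annual escrow total = $3,413.04 + $367.32 + $1,841.64 = $5,622.00
Base monthly escrow = $5,622.00 ÷ 12 = $468.50
Monthly shortage recovery: $474.96 ÷ 12 = $39.58
New monthly escrow = $468.50 + $39.58 = $508.08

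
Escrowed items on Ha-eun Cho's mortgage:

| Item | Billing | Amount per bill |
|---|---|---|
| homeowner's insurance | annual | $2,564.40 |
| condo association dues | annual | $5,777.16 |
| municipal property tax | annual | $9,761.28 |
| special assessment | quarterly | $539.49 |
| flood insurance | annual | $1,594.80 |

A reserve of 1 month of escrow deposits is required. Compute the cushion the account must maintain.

Homeowner's insurance — $2,564.40/yr
Condo association dues — $5,777.16/yr
Municipal property tax — $9,761.28/yr
Special assessment — $539.49 × 4 = $2,157.96/yr
Flood insurance — $1,594.80/yr
Combined annual = $21,855.60
Per month = $21,855.60 ÷ 12 = $1,821.30
Reserve = 1 × $1,821.30 = $1,821.30

$1,821.30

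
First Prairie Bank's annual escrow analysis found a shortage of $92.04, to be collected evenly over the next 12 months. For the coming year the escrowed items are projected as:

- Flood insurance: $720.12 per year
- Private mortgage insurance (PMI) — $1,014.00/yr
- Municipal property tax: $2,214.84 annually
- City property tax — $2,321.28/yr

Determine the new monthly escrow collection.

$530.19

Flood insurance = $720.12 per year
Private mortgage insurance (PMI) = $1,014.00 per year
Municipal property tax = $2,214.84 per year
City property tax = $2,321.28 per year
Combined annual = $720.12 + $1,014.00 + $2,214.84 + $2,321.28 = $6,270.24
Base monthly escrow = $6,270.24 / 12 = $522.52
Monthly shortage recovery: $92.04 ÷ 12 = $7.67
New monthly escrow = $522.52 + $7.67 = $530.19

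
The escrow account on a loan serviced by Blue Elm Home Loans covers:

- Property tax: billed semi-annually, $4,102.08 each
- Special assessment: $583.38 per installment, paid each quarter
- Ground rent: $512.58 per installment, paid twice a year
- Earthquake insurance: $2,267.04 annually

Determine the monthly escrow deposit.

Property tax — $4,102.08 × 2 = $8,204.16 per year
Special assessment — $583.38 × 4 = $2,333.52 per year
Ground rent — $512.58 × 2 = $1,025.16 per year
Earthquake insurance — $2,267.04 per year
Annual escrow total = $8,204.16 + $2,333.52 + $1,025.16 + $2,267.04 = $13,829.88
Per month = $13,829.88 ÷ 12 = $1,152.49

$1,152.49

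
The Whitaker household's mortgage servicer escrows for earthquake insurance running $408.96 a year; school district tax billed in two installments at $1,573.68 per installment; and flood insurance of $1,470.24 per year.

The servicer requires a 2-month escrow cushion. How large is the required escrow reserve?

$837.76

Earthquake insurance = $408.96 annually
School district tax = $1,573.68 × 2 = $3,147.36 annually
Flood insurance = $1,470.24 annually
Annual escrow total = $5,026.56
Per month = $5,026.56 ÷ 12 = $418.88
Cushion = 2 × $418.88 = $837.76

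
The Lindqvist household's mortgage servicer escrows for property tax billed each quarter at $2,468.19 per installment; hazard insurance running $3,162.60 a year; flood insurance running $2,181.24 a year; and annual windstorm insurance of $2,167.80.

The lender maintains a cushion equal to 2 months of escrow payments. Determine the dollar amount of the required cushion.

$2,897.40

Property tax: $2,468.19 × 4 = $9,872.76/yr
Hazard insurance: $3,162.60/yr
Flood insurance: $2,181.24/yr
Windstorm insurance: $2,167.80/yr
Combined annual = $17,384.40
Base monthly escrow = $17,384.40 / 12 = $1,448.70
Reserve = 2 × $1,448.70 = $2,897.40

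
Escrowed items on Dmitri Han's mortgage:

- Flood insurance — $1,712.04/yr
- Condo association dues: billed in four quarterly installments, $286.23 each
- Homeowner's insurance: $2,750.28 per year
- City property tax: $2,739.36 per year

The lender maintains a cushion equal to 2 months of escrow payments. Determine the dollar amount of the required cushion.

$1,391.10

Flood insurance — $1,712.04 per year
Condo association dues — $286.23 × 4 = $1,144.92 per year
Homeowner's insurance — $2,750.28 per year
City property tax — $2,739.36 per year
Annual escrow total = $1,712.04 + $1,144.92 + $2,750.28 + $2,739.36 = $8,346.60
Monthly escrow = $8,346.60 / 12 = $695.55
Cushion = 2 × $695.55 = $1,391.10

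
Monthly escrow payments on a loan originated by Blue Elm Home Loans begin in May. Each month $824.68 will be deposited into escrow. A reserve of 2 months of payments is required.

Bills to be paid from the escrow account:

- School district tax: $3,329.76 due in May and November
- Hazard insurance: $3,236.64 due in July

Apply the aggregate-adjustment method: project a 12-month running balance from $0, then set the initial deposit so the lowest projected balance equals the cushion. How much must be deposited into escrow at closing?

$5,772.76

Cushion = 2 × $824.68 = $1,649.36
Trial balance (start $0, +$824.68 each month, − disbursements):
  May: +$824.68 − $3,329.76 → -$2,505.08
  Jun: +$824.68 → -$1,680.40
  Jul: +$824.68 − $3,236.64 → -$4,092.36
  Aug: +$824.68 → -$3,267.68
  Sep: +$824.68 → -$2,443.00
  Oct: +$824.68 → -$1,618.32
  Nov: +$824.68 − $3,329.76 → -$4,123.40
  Dec: +$824.68 → -$3,298.72
  Jan: +$824.68 → -$2,474.04
  Feb: +$824.68 → -$1,649.36
  Mar: +$824.68 → -$824.68
  Apr: +$824.68 → $0.00
Lowest trial balance = -$4,123.40 (Nov)
Initial deposit = cushion − low point = $1,649.36 − (-$4,123.40) = $5,772.76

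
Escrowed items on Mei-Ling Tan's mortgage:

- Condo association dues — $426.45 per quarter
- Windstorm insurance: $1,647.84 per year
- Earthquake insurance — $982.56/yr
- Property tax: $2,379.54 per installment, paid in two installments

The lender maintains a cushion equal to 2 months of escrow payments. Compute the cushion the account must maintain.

$1,515.88

Condo association dues — $426.45 × 4 = $1,705.80 per year
Windstorm insurance — $1,647.84 per year
Earthquake insurance — $982.56 per year
Property tax — $2,379.54 × 2 = $4,759.08 per year
Yearly total = $9,095.28
Per month = $9,095.28 ÷ 12 = $757.94
Cushion = 2 × $757.94 = $1,515.88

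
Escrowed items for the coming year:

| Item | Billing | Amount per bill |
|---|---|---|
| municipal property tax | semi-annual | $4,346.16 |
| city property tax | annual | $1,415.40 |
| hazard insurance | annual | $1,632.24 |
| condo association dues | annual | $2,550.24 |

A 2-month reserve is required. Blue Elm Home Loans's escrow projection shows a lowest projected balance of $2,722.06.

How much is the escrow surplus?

Municipal property tax — $4,346.16 × 2 = $8,692.32 per year
City property tax — $1,415.40 per year
Hazard insurance — $1,632.24 per year
Condo association dues — $2,550.24 per year
Total per year = $8,692.32 + $1,415.40 + $1,632.24 + $2,550.24 = $14,290.20
Base monthly escrow = $14,290.20 ÷ 12 = $1,190.85
Required cushion = 2 × $1,190.85 = $2,381.70
Excess over cushion: $2,722.06 − $2,381.70 = $340.36

$340.36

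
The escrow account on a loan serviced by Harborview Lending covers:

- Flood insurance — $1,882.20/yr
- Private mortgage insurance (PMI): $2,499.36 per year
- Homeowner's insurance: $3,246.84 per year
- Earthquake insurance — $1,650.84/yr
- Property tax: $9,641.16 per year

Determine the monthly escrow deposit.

Flood insurance = $1,882.20/yr
Private mortgage insurance (PMI) = $2,499.36/yr
Homeowner's insurance = $3,246.84/yr
Earthquake insurance = $1,650.84/yr
Property tax = $9,641.16/yr
Total per year = $1,882.20 + $2,499.36 + $3,246.84 + $1,650.84 + $9,641.16 = $18,920.40
Base monthly escrow = $18,920.40 ÷ 12 = $1,576.70

$1,576.70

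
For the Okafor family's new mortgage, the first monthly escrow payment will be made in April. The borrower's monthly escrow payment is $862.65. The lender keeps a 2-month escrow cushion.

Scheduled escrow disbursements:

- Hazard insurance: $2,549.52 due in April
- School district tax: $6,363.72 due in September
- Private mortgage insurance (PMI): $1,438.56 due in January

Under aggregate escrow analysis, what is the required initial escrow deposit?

Cushion = 2 × $862.65 = $1,725.30
Trial balance (start $0, +$862.65 each month, − disbursements):
  Apr: +$862.65 − $2,549.52 → -$1,686.87
  May: +$862.65 → -$824.22
  Jun: +$862.65 → $38.43
  Jul: +$862.65 → $901.08
  Aug: +$862.65 → $1,763.73
  Sep: +$862.65 − $6,363.72 → -$3,737.34
  Oct: +$862.65 → -$2,874.69
  Nov: +$862.65 → -$2,012.04
  Dec: +$862.65 → -$1,149.39
  Jan: +$862.65 − $1,438.56 → -$1,725.30
  Feb: +$862.65 → -$862.65
  Mar: +$862.65 → $0.00
Lowest trial balance = -$3,737.34 (Sep)
Initial deposit = cushion − low point = $1,725.30 − (-$3,737.34) = $5,462.64

$5,462.64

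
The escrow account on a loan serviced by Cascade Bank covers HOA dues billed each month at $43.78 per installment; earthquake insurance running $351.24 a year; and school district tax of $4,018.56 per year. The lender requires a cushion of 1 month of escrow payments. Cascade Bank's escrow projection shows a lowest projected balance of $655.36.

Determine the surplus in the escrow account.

$247.43

HOA dues — $43.78 × 12 = $525.36 annually
Earthquake insurance — $351.24 annually
School district tax — $4,018.56 annually
Yearly total = $4,895.16
Per month = $4,895.16 / 12 = $407.93
Cushion = 1 × $407.93 = $407.93
Surplus = $655.36 − $407.93 = $247.43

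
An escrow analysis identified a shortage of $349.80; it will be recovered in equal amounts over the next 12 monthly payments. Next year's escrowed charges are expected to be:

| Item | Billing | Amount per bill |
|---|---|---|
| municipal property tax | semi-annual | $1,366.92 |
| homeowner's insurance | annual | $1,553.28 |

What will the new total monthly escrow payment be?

$386.41

Municipal property tax — $1,366.92 × 2 = $2,733.84
Homeowner's insurance — $1,553.28
Yearly total = $2,733.84 + $1,553.28 = $4,287.12
Base monthly escrow = $4,287.12 / 12 = $357.26
Shortage spread = $349.80 / 12 = $29.15/mo
Adjusted monthly = $357.26 + $29.15 = $386.41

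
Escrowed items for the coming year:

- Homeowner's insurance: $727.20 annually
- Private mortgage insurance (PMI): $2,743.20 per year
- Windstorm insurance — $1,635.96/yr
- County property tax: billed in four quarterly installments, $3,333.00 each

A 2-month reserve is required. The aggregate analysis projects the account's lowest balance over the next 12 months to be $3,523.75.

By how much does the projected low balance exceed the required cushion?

Homeowner's insurance: $727.20
Private mortgage insurance (PMI): $2,743.20
Windstorm insurance: $1,635.96
County property tax: $3,333.00 × 4 = $13,332.00
Annual escrow total = $18,438.36
Base monthly escrow = $18,438.36 ÷ 12 = $1,536.53
Required reserve = 2 × $1,536.53 = $3,073.06
Surplus = $3,523.75 − $3,073.06 = $450.69

$450.69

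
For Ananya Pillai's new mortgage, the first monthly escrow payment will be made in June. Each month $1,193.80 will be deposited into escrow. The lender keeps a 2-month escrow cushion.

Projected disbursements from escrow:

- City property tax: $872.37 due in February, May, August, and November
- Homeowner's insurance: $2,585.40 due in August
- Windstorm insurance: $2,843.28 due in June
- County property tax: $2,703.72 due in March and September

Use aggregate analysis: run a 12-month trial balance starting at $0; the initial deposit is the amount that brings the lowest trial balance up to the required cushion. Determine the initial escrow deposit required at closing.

$6,617.17

Cushion = 2 × $1,193.80 = $2,387.60
Trial balance (start $0, +$1,193.80 each month, − disbursements):
  Jun: +$1,193.80 − $2,843.28 → -$1,649.48
  Jul: +$1,193.80 → -$455.68
  Aug: +$1,193.80 − $3,457.77 → -$2,719.65
  Sep: +$1,193.80 − $2,703.72 → -$4,229.57
  Oct: +$1,193.80 → -$3,035.77
  Nov: +$1,193.80 − $872.37 → -$2,714.34
  Dec: +$1,193.80 → -$1,520.54
  Jan: +$1,193.80 → -$326.74
  Feb: +$1,193.80 − $872.37 → -$5.31
  Mar: +$1,193.80 − $2,703.72 → -$1,515.23
  Apr: +$1,193.80 → -$321.43
  May: +$1,193.80 − $872.37 → $0.00
Lowest trial balance = -$4,229.57 (Sep)
Initial deposit = cushion − low point = $2,387.60 − (-$4,229.57) = $6,617.17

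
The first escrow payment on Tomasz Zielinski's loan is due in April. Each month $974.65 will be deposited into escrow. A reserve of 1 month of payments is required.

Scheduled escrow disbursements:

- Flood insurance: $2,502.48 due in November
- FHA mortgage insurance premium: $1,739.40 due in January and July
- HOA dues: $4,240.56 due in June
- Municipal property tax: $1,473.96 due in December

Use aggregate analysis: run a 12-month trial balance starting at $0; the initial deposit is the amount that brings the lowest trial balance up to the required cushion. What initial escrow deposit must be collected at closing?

Cushion = 1 × $974.65 = $974.65
Trial balance (start $0, +$974.65 each month, − disbursements):
  Apr: +$974.65 → $974.65
  May: +$974.65 → $1,949.30
  Jun: +$974.65 − $4,240.56 → -$1,316.61
  Jul: +$974.65 − $1,739.40 → -$2,081.36
  Aug: +$974.65 → -$1,106.71
  Sep: +$974.65 → -$132.06
  Oct: +$974.65 → $842.59
  Nov: +$974.65 − $2,502.48 → -$685.24
  Dec: +$974.65 − $1,473.96 → -$1,184.55
  Jan: +$974.65 − $1,739.40 → -$1,949.30
  Feb: +$974.65 → -$974.65
  Mar: +$974.65 → $0.00
Lowest trial balance = -$2,081.36 (Jul)
Initial deposit = cushion − low point = $974.65 − (-$2,081.36) = $3,056.01

$3,056.01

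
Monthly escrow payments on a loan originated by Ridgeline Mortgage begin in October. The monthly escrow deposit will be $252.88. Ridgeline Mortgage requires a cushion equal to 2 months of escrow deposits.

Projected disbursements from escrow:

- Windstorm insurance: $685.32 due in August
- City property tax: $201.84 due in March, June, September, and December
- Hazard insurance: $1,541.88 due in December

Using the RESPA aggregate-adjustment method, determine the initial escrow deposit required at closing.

$1,490.84

Cushion = 2 × $252.88 = $505.76
Trial balance (start $0, +$252.88 each month, − disbursements):
  Oct: +$252.88 → $252.88
  Nov: +$252.88 → $505.76
  Dec: +$252.88 − $1,743.72 → -$985.08
  Jan: +$252.88 → -$732.20
  Feb: +$252.88 → -$479.32
  Mar: +$252.88 − $201.84 → -$428.28
  Apr: +$252.88 → -$175.40
  May: +$252.88 → $77.48
  Jun: +$252.88 − $201.84 → $128.52
  Jul: +$252.88 → $381.40
  Aug: +$252.88 − $685.32 → -$51.04
  Sep: +$252.88 − $201.84 → $0.00
Lowest trial balance = -$985.08 (Dec)
Initial deposit = cushion − low point = $505.76 − (-$985.08) = $1,490.84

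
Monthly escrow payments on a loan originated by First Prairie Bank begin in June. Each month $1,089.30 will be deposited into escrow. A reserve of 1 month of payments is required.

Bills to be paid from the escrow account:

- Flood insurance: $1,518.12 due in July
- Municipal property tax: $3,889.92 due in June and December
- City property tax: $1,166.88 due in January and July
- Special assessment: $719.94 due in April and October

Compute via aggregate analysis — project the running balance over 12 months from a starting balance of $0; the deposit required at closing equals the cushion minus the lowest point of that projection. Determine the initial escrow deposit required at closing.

$5,485.62

Cushion = 1 × $1,089.30 = $1,089.30
Trial balance (start $0, +$1,089.30 each month, − disbursements):
  Jun: +$1,089.30 − $3,889.92 → -$2,800.62
  Jul: +$1,089.30 − $2,685.00 → -$4,396.32
  Aug: +$1,089.30 → -$3,307.02
  Sep: +$1,089.30 → -$2,217.72
  Oct: +$1,089.30 − $719.94 → -$1,848.36
  Nov: +$1,089.30 → -$759.06
  Dec: +$1,089.30 − $3,889.92 → -$3,559.68
  Jan: +$1,089.30 − $1,166.88 → -$3,637.26
  Feb: +$1,089.30 → -$2,547.96
  Mar: +$1,089.30 → -$1,458.66
  Apr: +$1,089.30 − $719.94 → -$1,089.30
  May: +$1,089.30 → $0.00
Lowest trial balance = -$4,396.32 (Jul)
Initial deposit = cushion − low point = $1,089.30 − (-$4,396.32) = $5,485.62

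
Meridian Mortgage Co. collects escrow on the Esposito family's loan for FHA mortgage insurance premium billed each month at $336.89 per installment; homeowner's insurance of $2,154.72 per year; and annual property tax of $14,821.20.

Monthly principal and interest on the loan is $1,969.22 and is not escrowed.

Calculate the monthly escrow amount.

FHA mortgage insurance premium — $336.89 × 12 = $4,042.68
Homeowner's insurance — $2,154.72
Property tax — $14,821.20
Combined annual = $21,018.60
Monthly = $21,018.60 ÷ 12 = $1,751.55

$1,751.55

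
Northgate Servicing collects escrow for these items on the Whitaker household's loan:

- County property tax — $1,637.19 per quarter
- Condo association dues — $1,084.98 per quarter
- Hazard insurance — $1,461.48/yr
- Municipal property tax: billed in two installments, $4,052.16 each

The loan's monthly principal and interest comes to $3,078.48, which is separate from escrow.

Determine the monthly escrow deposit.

County property tax — $1,637.19 × 4 = $6,548.76/yr
Condo association dues — $1,084.98 × 4 = $4,339.92/yr
Hazard insurance — $1,461.48/yr
Municipal property tax — $4,052.16 × 2 = $8,104.32/yr
Combined annual = $6,548.76 + $4,339.92 + $1,461.48 + $8,104.32 = $20,454.48
Monthly escrow = $20,454.48 ÷ 12 = $1,704.54

$1,704.54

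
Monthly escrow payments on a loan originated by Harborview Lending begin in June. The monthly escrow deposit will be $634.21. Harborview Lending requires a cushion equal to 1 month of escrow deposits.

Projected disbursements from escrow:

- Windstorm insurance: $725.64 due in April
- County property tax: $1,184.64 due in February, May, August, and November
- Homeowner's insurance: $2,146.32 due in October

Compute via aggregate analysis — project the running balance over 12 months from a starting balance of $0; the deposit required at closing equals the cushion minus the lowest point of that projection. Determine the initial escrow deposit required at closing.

Cushion = 1 × $634.21 = $634.21
Trial balance (start $0, +$634.21 each month, − disbursements):
  Jun: +$634.21 → $634.21
  Jul: +$634.21 → $1,268.42
  Aug: +$634.21 − $1,184.64 → $717.99
  Sep: +$634.21 → $1,352.20
  Oct: +$634.21 − $2,146.32 → -$159.91
  Nov: +$634.21 − $1,184.64 → -$710.34
  Dec: +$634.21 → -$76.13
  Jan: +$634.21 → $558.08
  Feb: +$634.21 − $1,184.64 → $7.65
  Mar: +$634.21 → $641.86
  Apr: +$634.21 − $725.64 → $550.43
  May: +$634.21 − $1,184.64 → $0.00
Lowest trial balance = -$710.34 (Nov)
Initial deposit = cushion − low point = $634.21 − (-$710.34) = $1,344.55

$1,344.55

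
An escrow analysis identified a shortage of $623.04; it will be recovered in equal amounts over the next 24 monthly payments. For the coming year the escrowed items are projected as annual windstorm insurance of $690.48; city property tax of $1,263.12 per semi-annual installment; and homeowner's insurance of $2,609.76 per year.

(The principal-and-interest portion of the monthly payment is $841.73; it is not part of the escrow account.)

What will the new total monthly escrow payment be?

$511.50

Windstorm insurance: $690.48 per year
City property tax: $1,263.12 × 2 = $2,526.24 per year
Homeowner's insurance: $2,609.76 per year
Total per year = $690.48 + $2,526.24 + $2,609.76 = $5,826.48
Per month = $5,826.48 ÷ 12 = $485.54
Shortage spread = $623.04 / 24 = $25.96/mo
New monthly escrow = $485.54 + $25.96 = $511.50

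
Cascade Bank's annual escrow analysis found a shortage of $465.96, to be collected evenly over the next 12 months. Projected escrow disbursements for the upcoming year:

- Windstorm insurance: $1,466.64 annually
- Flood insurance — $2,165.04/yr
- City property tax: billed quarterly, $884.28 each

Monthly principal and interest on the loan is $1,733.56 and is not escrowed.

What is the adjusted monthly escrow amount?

Windstorm insurance: $1,466.64 annually
Flood insurance: $2,165.04 annually
City property tax: $884.28 × 4 = $3,537.12 annually
Combined annual = $1,466.64 + $2,165.04 + $3,537.12 = $7,168.80
Monthly escrow = $7,168.80 ÷ 12 = $597.40
Shortage spread = $465.96 ÷ 12 = $38.83/mo
New monthly escrow = $597.40 + $38.83 = $636.23

$636.23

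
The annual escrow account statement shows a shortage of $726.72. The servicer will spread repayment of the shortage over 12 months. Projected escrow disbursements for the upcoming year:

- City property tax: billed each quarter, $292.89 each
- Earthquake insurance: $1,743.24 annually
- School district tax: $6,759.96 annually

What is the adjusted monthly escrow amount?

City property tax — $292.89 × 4 = $1,171.56 annually
Earthquake insurance — $1,743.24 annually
School district tax — $6,759.96 annually
Combined annual = $9,674.76
Base monthly escrow = $9,674.76 ÷ 12 = $806.23
Shortage spread = $726.72 ÷ 12 = $60.56/mo
New monthly escrow = $806.23 + $60.56 = $866.79

$866.79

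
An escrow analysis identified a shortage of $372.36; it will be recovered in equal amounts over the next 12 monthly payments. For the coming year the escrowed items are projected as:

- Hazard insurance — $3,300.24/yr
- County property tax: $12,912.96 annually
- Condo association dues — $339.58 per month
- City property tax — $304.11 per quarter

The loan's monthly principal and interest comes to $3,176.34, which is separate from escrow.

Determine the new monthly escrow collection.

$1,823.08

Hazard insurance: $3,300.24
County property tax: $12,912.96
Condo association dues: $339.58 × 12 = $4,074.96
City property tax: $304.11 × 4 = $1,216.44
Combined annual = $3,300.24 + $12,912.96 + $4,074.96 + $1,216.44 = $21,504.60
Base monthly escrow = $21,504.60 ÷ 12 = $1,792.05
Shortage spread = $372.36 ÷ 12 = $31.03/mo
New monthly escrow = $1,792.05 + $31.03 = $1,823.08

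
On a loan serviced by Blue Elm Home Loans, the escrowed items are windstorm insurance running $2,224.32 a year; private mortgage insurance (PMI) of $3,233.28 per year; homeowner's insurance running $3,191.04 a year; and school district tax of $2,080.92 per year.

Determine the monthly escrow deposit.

Windstorm insurance: $2,224.32 annually
Private mortgage insurance (PMI): $3,233.28 annually
Homeowner's insurance: $3,191.04 annually
School district tax: $2,080.92 annually
Annual escrow total = $2,224.32 + $3,233.28 + $3,191.04 + $2,080.92 = $10,729.56
Monthly = $10,729.56 / 12 = $894.13

$894.13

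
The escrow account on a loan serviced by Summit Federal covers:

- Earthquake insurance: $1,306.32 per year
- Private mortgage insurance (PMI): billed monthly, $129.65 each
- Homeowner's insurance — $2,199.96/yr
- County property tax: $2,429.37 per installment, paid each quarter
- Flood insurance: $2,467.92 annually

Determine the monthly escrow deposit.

Earthquake insurance — $1,306.32 per year
Private mortgage insurance (PMI) — $129.65 × 12 = $1,555.80 per year
Homeowner's insurance — $2,199.96 per year
County property tax — $2,429.37 × 4 = $9,717.48 per year
Flood insurance — $2,467.92 per year
Annual escrow total = $17,247.48
Monthly = $17,247.48 / 12 = $1,437.29

$1,437.29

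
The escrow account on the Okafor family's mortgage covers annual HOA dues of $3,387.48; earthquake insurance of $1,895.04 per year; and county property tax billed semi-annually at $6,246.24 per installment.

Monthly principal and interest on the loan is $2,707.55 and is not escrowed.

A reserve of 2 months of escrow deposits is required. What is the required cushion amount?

$2,962.50

HOA dues = $3,387.48
Earthquake insurance = $1,895.04
County property tax = $6,246.24 × 2 = $12,492.48
Total per year = $3,387.48 + $1,895.04 + $12,492.48 = $17,775.00
Per month = $17,775.00 / 12 = $1,481.25
Required cushion = 2 × $1,481.25 = $2,962.50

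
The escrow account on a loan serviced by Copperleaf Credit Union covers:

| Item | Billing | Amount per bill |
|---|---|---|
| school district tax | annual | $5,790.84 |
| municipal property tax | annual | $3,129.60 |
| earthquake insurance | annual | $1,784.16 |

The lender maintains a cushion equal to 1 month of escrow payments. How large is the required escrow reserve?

$892.05

School district tax — $5,790.84 per year
Municipal property tax — $3,129.60 per year
Earthquake insurance — $1,784.16 per year
Total per year = $5,790.84 + $3,129.60 + $1,784.16 = $10,704.60
Per month = $10,704.60 ÷ 12 = $892.05
Cushion = 1 × $892.05 = $892.05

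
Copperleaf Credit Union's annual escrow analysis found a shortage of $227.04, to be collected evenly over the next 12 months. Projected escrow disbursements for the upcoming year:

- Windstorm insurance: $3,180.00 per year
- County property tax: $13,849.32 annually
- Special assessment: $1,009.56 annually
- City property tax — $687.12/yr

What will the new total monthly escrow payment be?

Windstorm insurance — $3,180.00 annually
County property tax — $13,849.32 annually
Special assessment — $1,009.56 annually
City property tax — $687.12 annually
Combined annual = $3,180.00 + $13,849.32 + $1,009.56 + $687.12 = $18,726.00
Monthly = $18,726.00 / 12 = $1,560.50
Shortage spread = $227.04 / 12 = $18.92/mo
New monthly escrow = $1,560.50 + $18.92 = $1,579.42

$1,579.42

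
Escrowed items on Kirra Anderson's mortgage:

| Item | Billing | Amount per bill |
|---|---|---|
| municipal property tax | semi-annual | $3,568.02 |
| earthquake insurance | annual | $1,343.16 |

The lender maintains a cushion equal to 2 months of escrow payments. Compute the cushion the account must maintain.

Municipal property tax: $3,568.02 × 2 = $7,136.04 per year
Earthquake insurance: $1,343.16 per year
Combined annual = $7,136.04 + $1,343.16 = $8,479.20
Base monthly escrow = $8,479.20 ÷ 12 = $706.60
Required cushion = 2 × $706.60 = $1,413.20

$1,413.20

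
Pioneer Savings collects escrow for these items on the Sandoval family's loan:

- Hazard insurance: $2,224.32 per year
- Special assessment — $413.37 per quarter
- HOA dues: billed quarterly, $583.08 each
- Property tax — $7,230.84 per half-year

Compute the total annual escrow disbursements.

Hazard insurance = $2,224.32
Special assessment = $413.37 × 4 = $1,653.48
HOA dues = $583.08 × 4 = $2,332.32
Property tax = $7,230.84 × 2 = $14,461.68
Total per year = $2,224.32 + $1,653.48 + $2,332.32 + $14,461.68 = $20,671.80

$20,671.80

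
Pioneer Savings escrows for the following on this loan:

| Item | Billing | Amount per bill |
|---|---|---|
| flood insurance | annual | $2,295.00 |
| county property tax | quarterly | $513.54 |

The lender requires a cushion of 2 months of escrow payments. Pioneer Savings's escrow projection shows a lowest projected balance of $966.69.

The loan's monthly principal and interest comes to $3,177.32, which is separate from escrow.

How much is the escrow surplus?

Flood insurance = $2,295.00 annually
County property tax = $513.54 × 4 = $2,054.16 annually
Yearly total = $2,295.00 + $2,054.16 = $4,349.16
Monthly escrow = $4,349.16 ÷ 12 = $362.43
Cushion = 2 × $362.43 = $724.86
Excess over cushion: $966.69 − $724.86 = $241.83

$241.83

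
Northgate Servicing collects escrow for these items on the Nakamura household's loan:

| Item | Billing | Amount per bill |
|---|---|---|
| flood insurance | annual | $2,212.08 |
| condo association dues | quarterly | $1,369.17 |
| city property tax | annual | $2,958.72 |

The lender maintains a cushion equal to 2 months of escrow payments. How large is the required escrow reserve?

$1,774.58

Flood insurance — $2,212.08
Condo association dues — $1,369.17 × 4 = $5,476.68
City property tax — $2,958.72
Yearly total = $2,212.08 + $5,476.68 + $2,958.72 = $10,647.48
Monthly = $10,647.48 ÷ 12 = $887.29
Cushion = 2 × $887.29 = $1,774.58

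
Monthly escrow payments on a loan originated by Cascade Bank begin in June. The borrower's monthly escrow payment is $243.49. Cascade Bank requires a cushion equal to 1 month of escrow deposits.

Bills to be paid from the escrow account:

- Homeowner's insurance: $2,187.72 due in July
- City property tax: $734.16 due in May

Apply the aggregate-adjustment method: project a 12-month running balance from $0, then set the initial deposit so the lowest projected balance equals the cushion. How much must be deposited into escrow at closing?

Cushion = 1 × $243.49 = $243.49
Trial balance (start $0, +$243.49 each month, − disbursements):
  Jun: +$243.49 → $243.49
  Jul: +$243.49 − $2,187.72 → -$1,700.74
  Aug: +$243.49 → -$1,457.25
  Sep: +$243.49 → -$1,213.76
  Oct: +$243.49 → -$970.27
  Nov: +$243.49 → -$726.78
  Dec: +$243.49 → -$483.29
  Jan: +$243.49 → -$239.80
  Feb: +$243.49 → $3.69
  Mar: +$243.49 → $247.18
  Apr: +$243.49 → $490.67
  May: +$243.49 − $734.16 → $0.00
Lowest trial balance = -$1,700.74 (Jul)
Initial deposit = cushion − low point = $243.49 − (-$1,700.74) = $1,944.23

$1,944.23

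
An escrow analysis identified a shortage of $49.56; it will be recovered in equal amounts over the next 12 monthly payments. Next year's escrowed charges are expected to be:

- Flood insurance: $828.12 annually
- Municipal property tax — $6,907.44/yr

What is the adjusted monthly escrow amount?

$648.76

Flood insurance — $828.12 annually
Municipal property tax — $6,907.44 annually
Combined annual = $7,735.56
Monthly escrow = $7,735.56 / 12 = $644.63
Monthly shortage recovery: $49.56 ÷ 12 = $4.13
New monthly escrow = $644.63 + $4.13 = $648.76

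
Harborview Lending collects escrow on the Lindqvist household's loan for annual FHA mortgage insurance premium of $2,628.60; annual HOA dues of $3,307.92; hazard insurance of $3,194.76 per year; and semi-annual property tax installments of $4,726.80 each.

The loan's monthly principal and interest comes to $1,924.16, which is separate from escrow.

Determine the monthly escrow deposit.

FHA mortgage insurance premium — $2,628.60/yr
HOA dues — $3,307.92/yr
Hazard insurance — $3,194.76/yr
Property tax — $4,726.80 × 2 = $9,453.60/yr
Combined annual = $18,584.88
Monthly = $18,584.88 ÷ 12 = $1,548.74

$1,548.74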